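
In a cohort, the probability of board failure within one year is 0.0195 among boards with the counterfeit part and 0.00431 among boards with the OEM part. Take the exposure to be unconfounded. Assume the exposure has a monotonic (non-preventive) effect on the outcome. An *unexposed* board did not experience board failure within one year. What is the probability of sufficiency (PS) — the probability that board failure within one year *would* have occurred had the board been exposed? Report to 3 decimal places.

Let p₁ = 0.0195, p₀ = 0.00431.
Under exogeneity and monotonicity, PS = (p₁ − p₀) / (1 − p₀).
PS = (0.0195 − 0.00431) / (1 − 0.00431) = 0.01519 / 0.99569 ≈ 0.0153

PS ≈ 0.015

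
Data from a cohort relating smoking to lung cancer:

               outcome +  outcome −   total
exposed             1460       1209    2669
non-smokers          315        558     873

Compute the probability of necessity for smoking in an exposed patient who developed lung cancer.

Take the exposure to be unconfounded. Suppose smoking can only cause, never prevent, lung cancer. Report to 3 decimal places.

p₁ = P(outcome | exposed) = 1460/2669 = 0.54702
p₀ = P(outcome | unexposed) = 315/873 = 0.36082
Under exogeneity and monotonicity, PN = (p₁ − p₀)/p₁.
PN = (0.54702 − 0.36082) / 0.54702 ≈ 0.3404

PN ≈ 0.340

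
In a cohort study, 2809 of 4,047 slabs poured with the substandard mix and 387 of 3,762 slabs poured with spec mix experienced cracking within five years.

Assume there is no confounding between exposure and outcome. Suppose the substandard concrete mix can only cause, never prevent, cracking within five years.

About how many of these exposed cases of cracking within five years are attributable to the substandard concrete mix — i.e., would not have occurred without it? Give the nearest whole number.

about 2393 cases

p₁ = P(outcome | exposed) = 2809/4047 = 0.69409
p₀ = P(outcome | unexposed) = 387/3762 = 0.10287
PN = (p₁ − p₀)/p₁ = (0.69409 − 0.10287) / 0.69409 ≈ 0.85179.
Attributable cases ≈ PN × (exposed cases) = 0.85179 × 2809 ≈ 2392.68.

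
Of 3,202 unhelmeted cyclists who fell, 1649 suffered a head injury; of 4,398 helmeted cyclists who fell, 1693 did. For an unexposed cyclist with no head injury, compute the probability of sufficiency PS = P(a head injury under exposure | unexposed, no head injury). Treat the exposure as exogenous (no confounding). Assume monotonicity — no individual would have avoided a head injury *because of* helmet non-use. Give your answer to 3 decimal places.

p₁ = P(outcome | exposed) = 1649/3202 = 0.51499
p₀ = P(outcome | unexposed) = 1693/4398 = 0.38495
Under exogeneity and monotonicity, PS = (p₁ − p₀) / (1 − p₀).
PS = (0.51499 − 0.38495) / (1 − 0.38495) = 0.13004 / 0.61505 ≈ 0.2114

PS ≈ 0.211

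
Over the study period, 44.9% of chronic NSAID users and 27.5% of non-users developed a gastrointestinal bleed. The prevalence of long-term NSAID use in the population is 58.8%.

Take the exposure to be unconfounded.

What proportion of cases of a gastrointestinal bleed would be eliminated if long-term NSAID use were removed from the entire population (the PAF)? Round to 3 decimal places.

p₁ = 0.449, p₀ = 0.275.
Overall risk P(Y=1) = π·p₁ + (1−π)·p₀ = 0.588×0.449 + 0.412×0.275 = 0.37731.
Under exogeneity, PAF = [P(Y=1) − p₀] / P(Y=1).
PAF = (0.37731 − 0.275) / 0.37731 ≈ 0.2712

PAF ≈ 0.271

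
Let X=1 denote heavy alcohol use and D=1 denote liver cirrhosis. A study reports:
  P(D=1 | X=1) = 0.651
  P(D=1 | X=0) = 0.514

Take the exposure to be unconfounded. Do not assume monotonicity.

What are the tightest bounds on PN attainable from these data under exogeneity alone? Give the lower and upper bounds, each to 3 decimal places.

Let p₁ = 0.651, p₀ = 0.514.
Under exogeneity alone the bounds on PN are max{0,(p₁−p₀)/p₁} ≤ PN ≤ min{1,(1−p₀)/p₁}.
  lower = (p₁ − p₀)/p₁ = 0.137 / 0.651 ≈ 0.2104
  upper = min{1, (1 − p₀)/p₁} = 0.486 / 0.651 ≈ 0.7465

0.210 ≤ PN ≤ 0.747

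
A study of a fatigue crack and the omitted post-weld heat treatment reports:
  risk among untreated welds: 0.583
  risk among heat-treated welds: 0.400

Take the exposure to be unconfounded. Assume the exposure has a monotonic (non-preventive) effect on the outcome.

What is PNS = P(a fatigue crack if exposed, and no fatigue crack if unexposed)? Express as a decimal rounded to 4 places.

Let p₁ = 0.583, p₀ = 0.4.
Under exogeneity and monotonicity, PNS = p₁ − p₀.
PNS = 0.583 − 0.4 = 0.183

PNS ≈ 0.1830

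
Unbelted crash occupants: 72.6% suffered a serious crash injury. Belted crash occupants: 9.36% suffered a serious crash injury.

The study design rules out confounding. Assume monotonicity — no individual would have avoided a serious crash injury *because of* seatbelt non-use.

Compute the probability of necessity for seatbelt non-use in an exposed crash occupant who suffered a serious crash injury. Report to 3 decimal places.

p₁ = 0.726, p₀ = 0.0936.
Under exogeneity and monotonicity, PN = (p₁ − p₀) / p₁.
PN = (0.726 − 0.0936) / 0.726 = 0.6324 / 0.726 ≈ 0.8711

PN ≈ 0.871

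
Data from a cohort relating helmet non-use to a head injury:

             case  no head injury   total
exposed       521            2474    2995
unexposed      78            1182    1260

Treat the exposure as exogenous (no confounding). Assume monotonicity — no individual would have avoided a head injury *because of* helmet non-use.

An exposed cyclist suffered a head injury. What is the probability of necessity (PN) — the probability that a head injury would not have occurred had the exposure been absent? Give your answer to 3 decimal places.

PN ≈ 0.644

p₁ = P(outcome | exposed) = 521/2995 = 0.17396
p₀ = P(outcome | unexposed) = 78/1260 = 0.061905
Under exogeneity and monotonicity, PN = (p₁ − p₀) / p₁.
PN = (0.17396 − 0.061905) / 0.17396 = 0.11205 / 0.17396 ≈ 0.6441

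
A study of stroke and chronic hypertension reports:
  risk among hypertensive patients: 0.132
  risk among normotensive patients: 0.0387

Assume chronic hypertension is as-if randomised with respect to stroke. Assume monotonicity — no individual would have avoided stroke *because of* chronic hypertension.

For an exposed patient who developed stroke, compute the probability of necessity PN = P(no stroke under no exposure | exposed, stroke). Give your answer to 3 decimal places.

PN ≈ 0.707

Let p₁ = 0.132, p₀ = 0.0387.
Under exogeneity and monotonicity, PN = (p₁ − p₀) / p₁.
PN = (0.132 − 0.0387) / 0.132 = 0.0933 / 0.132 ≈ 0.7068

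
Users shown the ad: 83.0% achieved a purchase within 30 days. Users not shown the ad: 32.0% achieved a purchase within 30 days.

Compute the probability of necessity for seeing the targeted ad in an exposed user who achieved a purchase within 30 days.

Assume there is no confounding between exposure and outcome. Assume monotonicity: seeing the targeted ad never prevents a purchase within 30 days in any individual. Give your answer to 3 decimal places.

PN ≈ 0.614

p₁ = 0.83, p₀ = 0.32.
Under exogeneity and monotonicity, PN = (p₁ − p₀) / p₁.
PN = (0.83 − 0.32) / 0.83 = 0.51 / 0.83 ≈ 0.6145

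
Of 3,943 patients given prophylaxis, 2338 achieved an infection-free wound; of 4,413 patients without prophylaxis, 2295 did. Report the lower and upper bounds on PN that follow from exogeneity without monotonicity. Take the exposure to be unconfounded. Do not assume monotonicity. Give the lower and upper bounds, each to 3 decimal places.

p₁ = P(outcome | exposed) = 2338/3943 = 0.59295
p₀ = P(outcome | unexposed) = 2295/4413 = 0.52005
Under exogeneity alone the bounds on PN are max{0,(p₁−p₀)/p₁} ≤ PN ≤ min{1,(1−p₀)/p₁}.
  lower = (p₁ − p₀)/p₁ = 0.072895 / 0.59295 ≈ 0.1229
  upper = min{1, (1 − p₀)/p₁} = 0.47995 / 0.59295 ≈ 0.8094

0.123 ≤ PN ≤ 0.809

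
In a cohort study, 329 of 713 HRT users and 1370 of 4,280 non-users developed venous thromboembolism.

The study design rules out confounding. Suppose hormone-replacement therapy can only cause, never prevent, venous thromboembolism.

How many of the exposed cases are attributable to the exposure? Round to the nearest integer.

p₁ = P(outcome | exposed) = 329/713 = 0.46143
p₀ = P(outcome | unexposed) = 1370/4280 = 0.32009
PN = (p₁ − p₀)/p₁ = (0.46143 − 0.32009) / 0.46143 ≈ 0.30630.
Attributable cases ≈ PN × (exposed cases) = 0.30630 × 329 ≈ 100.77.

about 101 cases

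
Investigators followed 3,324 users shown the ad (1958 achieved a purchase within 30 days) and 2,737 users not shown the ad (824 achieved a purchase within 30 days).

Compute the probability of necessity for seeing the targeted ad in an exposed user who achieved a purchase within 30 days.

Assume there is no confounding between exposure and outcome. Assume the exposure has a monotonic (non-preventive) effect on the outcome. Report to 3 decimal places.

p₁ = P(outcome | exposed) = 1958/3324 = 0.58905
p₀ = P(outcome | unexposed) = 824/2737 = 0.30106
Under exogeneity and monotonicity, PN = (p₁ − p₀) / p₁.
PN = (0.58905 − 0.30106) / 0.58905 = 0.28799 / 0.58905 ≈ 0.4889

PN ≈ 0.489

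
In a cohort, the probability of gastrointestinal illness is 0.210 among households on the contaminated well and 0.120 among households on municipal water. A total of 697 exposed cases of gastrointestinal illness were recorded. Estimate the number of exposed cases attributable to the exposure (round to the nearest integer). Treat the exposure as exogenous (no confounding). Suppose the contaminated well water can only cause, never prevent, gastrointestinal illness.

about 299 cases

Let p₁ = 0.21, p₀ = 0.12.
PN = (p₁ − p₀)/p₁ = (0.21 − 0.12) / 0.21 ≈ 0.42857.
Attributable cases ≈ PN × (exposed cases) = 0.42857 × 697 ≈ 298.71.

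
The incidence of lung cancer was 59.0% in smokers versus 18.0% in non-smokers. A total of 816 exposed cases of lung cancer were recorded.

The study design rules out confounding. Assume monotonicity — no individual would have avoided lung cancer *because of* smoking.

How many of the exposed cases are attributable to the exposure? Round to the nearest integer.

about 567 cases

p₁ = 0.59, p₀ = 0.18.
PN = (p₁ − p₀)/p₁ = (0.59 − 0.18) / 0.59 ≈ 0.69492.
Attributable cases ≈ PN × (exposed cases) = 0.69492 × 816 ≈ 567.05.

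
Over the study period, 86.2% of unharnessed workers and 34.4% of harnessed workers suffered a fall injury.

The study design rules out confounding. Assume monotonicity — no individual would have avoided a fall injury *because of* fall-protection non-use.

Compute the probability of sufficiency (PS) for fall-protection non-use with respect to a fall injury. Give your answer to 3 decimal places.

p₁ = 0.862, p₀ = 0.344.
Under exogeneity and monotonicity, PS = (p₁ − p₀) / (1 − p₀).
PS = (0.862 − 0.344) / (1 − 0.344) = 0.518 / 0.656 ≈ 0.7896

PS ≈ 0.790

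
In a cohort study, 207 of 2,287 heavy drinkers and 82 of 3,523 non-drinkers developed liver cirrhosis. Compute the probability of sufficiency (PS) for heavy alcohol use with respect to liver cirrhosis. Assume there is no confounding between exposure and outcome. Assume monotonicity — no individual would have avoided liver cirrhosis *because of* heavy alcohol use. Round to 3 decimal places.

PS ≈ 0.069

p₁ = P(outcome | exposed) = 207/2287 = 0.090512
p₀ = P(outcome | unexposed) = 82/3523 = 0.023276
Under exogeneity and monotonicity, PS = (p₁ − p₀) / (1 − p₀).
PS = (0.090512 − 0.023276) / (1 − 0.023276) = 0.067236 / 0.97672 ≈ 0.0688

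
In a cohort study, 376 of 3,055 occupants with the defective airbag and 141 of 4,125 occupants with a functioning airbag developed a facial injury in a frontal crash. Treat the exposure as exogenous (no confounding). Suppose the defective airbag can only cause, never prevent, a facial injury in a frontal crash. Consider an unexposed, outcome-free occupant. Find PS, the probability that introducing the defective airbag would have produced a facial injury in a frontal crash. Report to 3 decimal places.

PS ≈ 0.092

p₁ = P(outcome | exposed) = 376/3055 = 0.12308
p₀ = P(outcome | unexposed) = 141/4125 = 0.034182
Under exogeneity and monotonicity, PS = (p₁ − p₀) / (1 − p₀).
PS = (0.12308 − 0.034182) / (1 − 0.034182) = 0.088895 / 0.96582 ≈ 0.0920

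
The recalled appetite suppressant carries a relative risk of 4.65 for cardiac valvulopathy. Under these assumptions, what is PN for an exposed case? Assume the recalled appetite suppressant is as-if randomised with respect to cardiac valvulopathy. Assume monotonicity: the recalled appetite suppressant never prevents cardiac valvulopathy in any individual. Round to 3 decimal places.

Under exogeneity and monotonicity, PN = (RR − 1) / RR = 1 − 1/RR.
PN = (4.65 − 1) / 4.65 = 3.65 / 4.65 ≈ 0.7849

PN ≈ 0.785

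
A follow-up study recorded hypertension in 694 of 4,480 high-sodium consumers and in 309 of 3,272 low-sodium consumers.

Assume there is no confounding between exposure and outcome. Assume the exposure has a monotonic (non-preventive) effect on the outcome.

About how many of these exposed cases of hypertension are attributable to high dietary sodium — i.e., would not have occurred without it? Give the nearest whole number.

about 271 cases

p₁ = P(outcome | exposed) = 694/4480 = 0.15491
p₀ = P(outcome | unexposed) = 309/3272 = 0.094438
PN = (p₁ − p₀)/p₁ = (0.15491 − 0.094438) / 0.15491 ≈ 0.39037.
Attributable cases ≈ PN × (exposed cases) = 0.39037 × 694 ≈ 270.92.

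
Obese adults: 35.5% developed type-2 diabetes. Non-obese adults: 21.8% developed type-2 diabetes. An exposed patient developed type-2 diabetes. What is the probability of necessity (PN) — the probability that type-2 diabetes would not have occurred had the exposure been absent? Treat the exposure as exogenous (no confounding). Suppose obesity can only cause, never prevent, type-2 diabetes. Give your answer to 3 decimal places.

p₁ = 0.355, p₀ = 0.218.
Under exogeneity and monotonicity, PN = (p₁ − p₀) / p₁.
PN = (0.355 − 0.218) / 0.355 = 0.137 / 0.355 ≈ 0.3859

PN ≈ 0.386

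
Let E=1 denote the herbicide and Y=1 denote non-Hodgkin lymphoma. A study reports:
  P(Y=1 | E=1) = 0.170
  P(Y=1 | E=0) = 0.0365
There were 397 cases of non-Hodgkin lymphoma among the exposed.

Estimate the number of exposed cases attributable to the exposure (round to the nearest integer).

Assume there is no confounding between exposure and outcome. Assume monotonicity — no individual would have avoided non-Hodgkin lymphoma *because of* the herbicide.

about 312 cases

Let p₁ = 0.17, p₀ = 0.0365.
PN = (p₁ − p₀)/p₁ = (0.17 − 0.0365) / 0.17 ≈ 0.78529.
Attributable cases ≈ PN × (exposed cases) = 0.78529 × 397 ≈ 311.76.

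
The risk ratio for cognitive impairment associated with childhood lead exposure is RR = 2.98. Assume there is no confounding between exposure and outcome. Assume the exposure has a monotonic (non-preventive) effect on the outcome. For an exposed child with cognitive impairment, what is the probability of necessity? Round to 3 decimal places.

PN ≈ 0.664

Under exogeneity and monotonicity, PN = (RR − 1) / RR = 1 − 1/RR.
PN = (2.98 − 1) / 2.98 = 1.98 / 2.98 ≈ 0.6644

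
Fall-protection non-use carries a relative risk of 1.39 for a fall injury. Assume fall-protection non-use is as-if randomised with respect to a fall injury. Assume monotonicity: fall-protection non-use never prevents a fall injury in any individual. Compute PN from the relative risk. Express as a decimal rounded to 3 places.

Under exogeneity and monotonicity, PN = (RR − 1) / RR = 1 − 1/RR.
PN = (1.39 − 1) / 1.39 = 0.39 / 1.39 ≈ 0.2806

PN ≈ 0.281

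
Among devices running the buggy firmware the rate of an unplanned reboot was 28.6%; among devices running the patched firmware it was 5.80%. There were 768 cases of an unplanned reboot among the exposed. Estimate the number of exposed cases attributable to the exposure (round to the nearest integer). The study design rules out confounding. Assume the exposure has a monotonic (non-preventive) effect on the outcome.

p₁ = 0.286, p₀ = 0.058.
PN = (p₁ − p₀)/p₁ = (0.286 − 0.058) / 0.286 ≈ 0.79720.
Attributable cases ≈ PN × (exposed cases) = 0.79720 × 768 ≈ 612.25.

about 612 cases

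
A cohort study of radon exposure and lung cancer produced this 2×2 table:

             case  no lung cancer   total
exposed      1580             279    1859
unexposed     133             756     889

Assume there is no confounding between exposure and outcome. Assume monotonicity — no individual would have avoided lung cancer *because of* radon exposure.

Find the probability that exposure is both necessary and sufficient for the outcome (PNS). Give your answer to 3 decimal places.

PNS ≈ 0.700

p₁ = P(outcome | exposed) = 1580/1859 = 0.84992
p₀ = P(outcome | unexposed) = 133/889 = 0.14961
Under exogeneity and monotonicity, PNS = p₁ − p₀.
PNS = 0.84992 − 0.14961 = 0.70031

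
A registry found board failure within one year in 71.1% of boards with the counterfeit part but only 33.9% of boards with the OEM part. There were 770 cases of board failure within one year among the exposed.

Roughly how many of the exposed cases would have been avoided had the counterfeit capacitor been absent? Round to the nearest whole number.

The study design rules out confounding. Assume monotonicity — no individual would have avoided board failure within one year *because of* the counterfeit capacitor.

p₁ = 0.711, p₀ = 0.339.
PN = (p₁ − p₀)/p₁ = (0.711 − 0.339) / 0.711 ≈ 0.52321.
Attributable cases ≈ PN × (exposed cases) = 0.52321 × 770 ≈ 402.87.

about 403 cases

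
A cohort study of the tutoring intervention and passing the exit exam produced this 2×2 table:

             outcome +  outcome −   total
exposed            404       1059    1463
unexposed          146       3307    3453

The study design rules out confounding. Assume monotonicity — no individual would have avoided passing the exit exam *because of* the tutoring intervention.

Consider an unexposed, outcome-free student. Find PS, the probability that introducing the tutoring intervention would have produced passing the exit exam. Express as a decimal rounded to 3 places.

PS ≈ 0.244

p₁ = P(outcome | exposed) = 404/1463 = 0.27614
p₀ = P(outcome | unexposed) = 146/3453 = 0.042282
Under exogeneity and monotonicity, PS = (p₁ − p₀)/(1 − p₀).
PS = (0.27614 − 0.042282) / 0.95772 ≈ 0.2442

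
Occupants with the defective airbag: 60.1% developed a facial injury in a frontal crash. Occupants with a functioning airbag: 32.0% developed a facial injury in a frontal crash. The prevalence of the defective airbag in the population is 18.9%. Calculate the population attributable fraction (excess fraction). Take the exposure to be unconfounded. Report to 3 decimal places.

p₁ = 0.601, p₀ = 0.32.
Overall risk P(Y=1) = π·p₁ + (1−π)·p₀ = 0.189×0.601 + 0.811×0.32 = 0.37311.
Under exogeneity, PAF = [P(Y=1) − p₀] / P(Y=1).
PAF = (0.37311 − 0.32) / 0.37311 ≈ 0.1423

PAF ≈ 0.142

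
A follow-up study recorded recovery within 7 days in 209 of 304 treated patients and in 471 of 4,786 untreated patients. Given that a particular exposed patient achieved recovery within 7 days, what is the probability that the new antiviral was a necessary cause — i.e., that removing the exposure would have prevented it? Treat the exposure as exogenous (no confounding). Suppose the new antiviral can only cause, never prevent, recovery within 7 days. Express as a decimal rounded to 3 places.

PN ≈ 0.857

p₁ = P(outcome | exposed) = 209/304 = 0.6875
p₀ = P(outcome | unexposed) = 471/4786 = 0.098412
Under exogeneity and monotonicity, PN = (p₁ − p₀) / p₁.
PN = (0.6875 − 0.098412) / 0.6875 = 0.58909 / 0.6875 ≈ 0.8569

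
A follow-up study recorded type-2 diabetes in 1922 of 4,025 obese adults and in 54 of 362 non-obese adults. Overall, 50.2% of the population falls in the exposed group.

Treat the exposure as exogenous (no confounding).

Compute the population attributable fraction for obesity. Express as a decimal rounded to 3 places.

p₁ = P(outcome | exposed) = 1922/4025 = 0.47752
p₀ = P(outcome | unexposed) = 54/362 = 0.14917
Overall risk P(Y=1) = π·p₁ + (1−π)·p₀ = 0.502×0.47752 + 0.498×0.14917 = 0.314.
Under exogeneity, PAF = [P(Y=1) − p₀] / P(Y=1).
PAF = (0.314 − 0.14917) / 0.314 ≈ 0.5249

PAF ≈ 0.525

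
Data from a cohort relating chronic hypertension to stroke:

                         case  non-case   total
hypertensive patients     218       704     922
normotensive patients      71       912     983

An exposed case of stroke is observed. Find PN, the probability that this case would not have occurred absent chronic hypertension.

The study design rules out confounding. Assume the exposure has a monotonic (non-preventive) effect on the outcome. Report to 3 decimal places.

PN ≈ 0.695

p₁ = P(outcome | exposed) = 218/922 = 0.23644
p₀ = P(outcome | unexposed) = 71/983 = 0.072228
Under exogeneity and monotonicity, PN = (p₁ − p₀) / p₁.
PN = (0.23644 − 0.072228) / 0.23644 = 0.16421 / 0.23644 ≈ 0.6945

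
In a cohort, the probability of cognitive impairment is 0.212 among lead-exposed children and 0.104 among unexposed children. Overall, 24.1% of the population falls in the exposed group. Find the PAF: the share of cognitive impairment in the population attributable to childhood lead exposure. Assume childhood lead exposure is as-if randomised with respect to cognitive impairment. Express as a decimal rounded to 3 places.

Let p₁ = 0.212, p₀ = 0.104.
Overall risk P(Y=1) = π·p₁ + (1−π)·p₀ = 0.241×0.212 + 0.759×0.104 = 0.13003.
Under exogeneity, PAF = [P(Y=1) − p₀] / P(Y=1).
PAF = (0.13003 − 0.104) / 0.13003 ≈ 0.2002

PAF ≈ 0.200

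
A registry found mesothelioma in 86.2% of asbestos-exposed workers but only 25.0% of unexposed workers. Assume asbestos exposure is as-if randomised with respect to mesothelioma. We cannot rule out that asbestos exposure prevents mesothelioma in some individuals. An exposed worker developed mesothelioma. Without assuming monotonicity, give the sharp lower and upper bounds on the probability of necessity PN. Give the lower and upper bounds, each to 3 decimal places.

p₁ = 0.862, p₀ = 0.25.
Under exogeneity alone the bounds on PN are max{0,(p₁−p₀)/p₁} ≤ PN ≤ min{1,(1−p₀)/p₁}.
  lower = (p₁ − p₀)/p₁ = 0.612 / 0.862 ≈ 0.7100
  upper = min{1, (1 − p₀)/p₁} = 0.75 / 0.862 ≈ 0.8701

0.710 ≤ PN ≤ 0.870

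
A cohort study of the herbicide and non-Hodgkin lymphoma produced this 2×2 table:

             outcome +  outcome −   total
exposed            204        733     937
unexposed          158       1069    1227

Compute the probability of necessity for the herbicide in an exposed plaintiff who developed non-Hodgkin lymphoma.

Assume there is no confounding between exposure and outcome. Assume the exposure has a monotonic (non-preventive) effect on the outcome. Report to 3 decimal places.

PN ≈ 0.409

p₁ = P(outcome | exposed) = 204/937 = 0.21772
p₀ = P(outcome | unexposed) = 158/1227 = 0.12877
Under exogeneity and monotonicity, PN = (p₁ − p₀)/p₁.
PN = (0.21772 − 0.12877) / 0.21772 ≈ 0.4085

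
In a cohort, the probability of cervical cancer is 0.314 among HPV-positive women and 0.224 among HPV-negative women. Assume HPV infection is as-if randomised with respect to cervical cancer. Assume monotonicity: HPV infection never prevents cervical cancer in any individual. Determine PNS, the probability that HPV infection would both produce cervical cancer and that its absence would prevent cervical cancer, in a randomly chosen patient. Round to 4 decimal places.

PNS ≈ 0.0900

Let p₁ = 0.314, p₀ = 0.224.
Under exogeneity and monotonicity, PNS = p₁ − p₀.
PNS = 0.314 − 0.224 = 0.09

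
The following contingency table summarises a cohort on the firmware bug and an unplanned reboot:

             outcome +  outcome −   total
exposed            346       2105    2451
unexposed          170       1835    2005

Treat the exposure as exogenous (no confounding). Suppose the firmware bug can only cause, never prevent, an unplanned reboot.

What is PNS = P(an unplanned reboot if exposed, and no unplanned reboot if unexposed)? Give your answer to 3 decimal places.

p₁ = P(outcome | exposed) = 346/2451 = 0.14117
p₀ = P(outcome | unexposed) = 170/2005 = 0.084788
Under exogeneity and monotonicity, PNS = p₁ − p₀.
PNS = 0.14117 − 0.084788 = 0.056379

PNS ≈ 0.056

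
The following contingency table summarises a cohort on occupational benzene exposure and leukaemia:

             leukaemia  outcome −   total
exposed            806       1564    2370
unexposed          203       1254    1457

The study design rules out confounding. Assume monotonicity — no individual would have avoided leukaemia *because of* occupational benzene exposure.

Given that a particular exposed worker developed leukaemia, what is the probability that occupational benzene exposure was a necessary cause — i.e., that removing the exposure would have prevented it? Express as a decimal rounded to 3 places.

PN ≈ 0.590

p₁ = P(outcome | exposed) = 806/2370 = 0.34008
p₀ = P(outcome | unexposed) = 203/1457 = 0.13933
Under exogeneity and monotonicity, PN = (p₁ − p₀) / p₁.
PN = (0.34008 − 0.13933) / 0.34008 = 0.20076 / 0.34008 ≈ 0.5903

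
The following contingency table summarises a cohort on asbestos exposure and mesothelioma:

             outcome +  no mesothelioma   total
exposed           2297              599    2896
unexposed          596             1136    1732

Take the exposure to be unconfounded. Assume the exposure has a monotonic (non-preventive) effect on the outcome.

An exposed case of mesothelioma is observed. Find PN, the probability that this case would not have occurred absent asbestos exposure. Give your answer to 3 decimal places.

p₁ = P(outcome | exposed) = 2297/2896 = 0.79316
p₀ = P(outcome | unexposed) = 596/1732 = 0.34411
Under exogeneity and monotonicity, PN = (p₁ − p₀)/p₁.
PN = (0.79316 − 0.34411) / 0.79316 ≈ 0.5662

PN ≈ 0.566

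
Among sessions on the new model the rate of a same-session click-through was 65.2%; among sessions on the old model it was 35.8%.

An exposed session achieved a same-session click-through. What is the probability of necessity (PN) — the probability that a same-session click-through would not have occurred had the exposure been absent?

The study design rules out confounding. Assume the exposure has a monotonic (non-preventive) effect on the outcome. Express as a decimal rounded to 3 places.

PN ≈ 0.451

p₁ = 0.652, p₀ = 0.358.
Under exogeneity and monotonicity, PN = (p₁ − p₀) / p₁.
PN = (0.652 − 0.358) / 0.652 = 0.294 / 0.652 ≈ 0.4509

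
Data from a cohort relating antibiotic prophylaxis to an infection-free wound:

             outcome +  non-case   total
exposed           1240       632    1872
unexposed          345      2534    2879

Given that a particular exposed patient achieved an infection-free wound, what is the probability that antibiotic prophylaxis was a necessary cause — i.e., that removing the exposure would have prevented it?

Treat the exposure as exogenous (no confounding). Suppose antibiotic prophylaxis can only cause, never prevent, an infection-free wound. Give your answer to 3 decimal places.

PN ≈ 0.819

p₁ = P(outcome | exposed) = 1240/1872 = 0.66239
p₀ = P(outcome | unexposed) = 345/2879 = 0.11983
Under exogeneity and monotonicity, PN = (p₁ − p₀)/p₁.
PN = (0.66239 − 0.11983) / 0.66239 ≈ 0.8191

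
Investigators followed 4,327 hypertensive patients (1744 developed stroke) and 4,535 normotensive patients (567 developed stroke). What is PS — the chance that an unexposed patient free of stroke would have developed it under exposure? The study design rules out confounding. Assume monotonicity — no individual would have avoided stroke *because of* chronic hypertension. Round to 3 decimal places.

PS ≈ 0.318

p₁ = P(outcome | exposed) = 1744/4327 = 0.40305
p₀ = P(outcome | unexposed) = 567/4535 = 0.12503
Under exogeneity and monotonicity, PS = (p₁ − p₀) / (1 − p₀).
PS = (0.40305 − 0.12503) / (1 − 0.12503) = 0.27802 / 0.87497 ≈ 0.3178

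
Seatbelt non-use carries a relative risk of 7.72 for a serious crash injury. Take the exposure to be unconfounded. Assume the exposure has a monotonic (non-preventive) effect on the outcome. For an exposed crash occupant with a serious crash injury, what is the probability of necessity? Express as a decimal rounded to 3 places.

Under exogeneity and monotonicity, PN = (RR − 1) / RR = 1 − 1/RR.
PN = (7.72 − 1) / 7.72 = 6.72 / 7.72 ≈ 0.8705

PN ≈ 0.870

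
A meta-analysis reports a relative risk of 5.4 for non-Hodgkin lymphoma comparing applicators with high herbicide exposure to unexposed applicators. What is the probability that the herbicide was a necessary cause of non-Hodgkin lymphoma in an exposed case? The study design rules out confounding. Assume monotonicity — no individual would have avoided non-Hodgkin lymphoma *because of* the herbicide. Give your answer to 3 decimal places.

PN ≈ 0.815

Under exogeneity and monotonicity, PN = (RR − 1) / RR = 1 − 1/RR.
PN = (5.4 − 1) / 5.4 = 4.4 / 5.4 ≈ 0.8148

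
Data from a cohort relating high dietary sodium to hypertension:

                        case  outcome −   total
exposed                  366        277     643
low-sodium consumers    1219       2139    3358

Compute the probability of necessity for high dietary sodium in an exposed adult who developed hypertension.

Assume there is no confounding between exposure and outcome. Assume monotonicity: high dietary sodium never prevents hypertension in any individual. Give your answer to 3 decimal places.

p₁ = P(outcome | exposed) = 366/643 = 0.56921
p₀ = P(outcome | unexposed) = 1219/3358 = 0.36301
Under exogeneity and monotonicity, PN = (p₁ − p₀)/p₁.
PN = (0.56921 − 0.36301) / 0.56921 ≈ 0.3622

PN ≈ 0.362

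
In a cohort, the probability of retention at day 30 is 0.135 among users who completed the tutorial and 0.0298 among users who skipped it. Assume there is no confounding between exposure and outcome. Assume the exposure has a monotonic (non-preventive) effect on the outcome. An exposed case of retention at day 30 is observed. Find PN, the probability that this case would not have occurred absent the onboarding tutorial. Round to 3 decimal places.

Let p₁ = 0.135, p₀ = 0.0298.
Under exogeneity and monotonicity, PN = (p₁ − p₀) / p₁.
PN = (0.135 − 0.0298) / 0.135 = 0.1052 / 0.135 ≈ 0.7793

PN ≈ 0.779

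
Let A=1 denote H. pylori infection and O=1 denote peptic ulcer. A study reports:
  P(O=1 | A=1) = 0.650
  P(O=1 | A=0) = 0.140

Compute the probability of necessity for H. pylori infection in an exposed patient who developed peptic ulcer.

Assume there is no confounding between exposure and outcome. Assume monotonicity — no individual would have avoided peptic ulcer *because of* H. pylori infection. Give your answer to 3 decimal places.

PN ≈ 0.785

Let p₁ = 0.65, p₀ = 0.14.
Under exogeneity and monotonicity, PN = (p₁ − p₀) / p₁.
PN = (0.65 − 0.14) / 0.65 = 0.51 / 0.65 ≈ 0.7846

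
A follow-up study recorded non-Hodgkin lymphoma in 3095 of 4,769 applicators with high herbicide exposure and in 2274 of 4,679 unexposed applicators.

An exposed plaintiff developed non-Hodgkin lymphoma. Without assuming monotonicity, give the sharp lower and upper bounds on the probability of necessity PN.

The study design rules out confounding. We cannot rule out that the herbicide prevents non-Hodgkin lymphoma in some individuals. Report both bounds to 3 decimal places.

p₁ = P(outcome | exposed) = 3095/4769 = 0.64898
p₀ = P(outcome | unexposed) = 2274/4679 = 0.486
Under exogeneity alone the bounds on PN are max{0,(p₁−p₀)/p₁} ≤ PN ≤ min{1,(1−p₀)/p₁}.
  lower = (p₁ − p₀)/p₁ = 0.16298 / 0.64898 ≈ 0.2511
  upper = min{1, (1 − p₀)/p₁} = 0.514 / 0.64898 ≈ 0.7920

0.251 ≤ PN ≤ 0.792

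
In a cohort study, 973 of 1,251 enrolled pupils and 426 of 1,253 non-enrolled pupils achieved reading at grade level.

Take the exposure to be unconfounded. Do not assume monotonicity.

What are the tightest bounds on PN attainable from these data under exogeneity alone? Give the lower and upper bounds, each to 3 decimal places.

p₁ = P(outcome | exposed) = 973/1251 = 0.77778
p₀ = P(outcome | unexposed) = 426/1253 = 0.33998
Under exogeneity alone the bounds on PN are max{0,(p₁−p₀)/p₁} ≤ PN ≤ min{1,(1−p₀)/p₁}.
  lower = (p₁ − p₀)/p₁ = 0.43779 / 0.77778 ≈ 0.5629
  upper = min{1, (1 − p₀)/p₁} = 0.66002 / 0.77778 ≈ 0.8486

0.563 ≤ PN ≤ 0.849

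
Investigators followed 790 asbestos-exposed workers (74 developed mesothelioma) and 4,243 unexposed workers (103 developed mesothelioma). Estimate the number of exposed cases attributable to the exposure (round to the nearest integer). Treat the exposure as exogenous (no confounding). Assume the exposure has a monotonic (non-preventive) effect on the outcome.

p₁ = P(outcome | exposed) = 74/790 = 0.093671
p₀ = P(outcome | unexposed) = 103/4243 = 0.024275
PN = (p₁ − p₀)/p₁ = (0.093671 − 0.024275) / 0.093671 ≈ 0.74085.
Attributable cases ≈ PN × (exposed cases) = 0.74085 × 74 ≈ 54.82.

about 55 cases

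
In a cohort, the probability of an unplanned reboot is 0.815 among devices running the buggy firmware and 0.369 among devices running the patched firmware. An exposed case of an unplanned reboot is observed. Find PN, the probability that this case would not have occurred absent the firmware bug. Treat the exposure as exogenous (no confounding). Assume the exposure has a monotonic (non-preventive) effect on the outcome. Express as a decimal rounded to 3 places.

PN ≈ 0.547

Let p₁ = 0.815, p₀ = 0.369.
Under exogeneity and monotonicity, PN = (p₁ − p₀) / p₁.
PN = (0.815 − 0.369) / 0.815 = 0.446 / 0.815 ≈ 0.5472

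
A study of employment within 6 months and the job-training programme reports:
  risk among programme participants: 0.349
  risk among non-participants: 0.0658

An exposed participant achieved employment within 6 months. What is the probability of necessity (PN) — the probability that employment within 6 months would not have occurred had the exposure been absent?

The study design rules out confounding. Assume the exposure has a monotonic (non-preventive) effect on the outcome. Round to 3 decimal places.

PN ≈ 0.811

Let p₁ = 0.349, p₀ = 0.0658.
Under exogeneity and monotonicity, PN = (p₁ − p₀) / p₁.
PN = (0.349 − 0.0658) / 0.349 = 0.2832 / 0.349 ≈ 0.8115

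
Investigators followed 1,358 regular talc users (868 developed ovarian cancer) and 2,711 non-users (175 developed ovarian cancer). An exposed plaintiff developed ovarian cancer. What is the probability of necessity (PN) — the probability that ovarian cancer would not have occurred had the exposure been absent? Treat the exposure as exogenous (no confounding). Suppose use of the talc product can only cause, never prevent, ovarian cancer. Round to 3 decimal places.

p₁ = P(outcome | exposed) = 868/1358 = 0.63918
p₀ = P(outcome | unexposed) = 175/2711 = 0.064552
Under exogeneity and monotonicity, PN = (p₁ − p₀) / p₁.
PN = (0.63918 − 0.064552) / 0.63918 = 0.57462 / 0.63918 ≈ 0.8990

PN ≈ 0.899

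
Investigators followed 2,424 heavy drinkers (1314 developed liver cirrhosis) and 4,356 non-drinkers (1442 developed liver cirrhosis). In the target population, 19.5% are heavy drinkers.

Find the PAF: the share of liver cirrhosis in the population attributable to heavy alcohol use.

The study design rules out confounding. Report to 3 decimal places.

PAF ≈ 0.111

p₁ = P(outcome | exposed) = 1314/2424 = 0.54208
p₀ = P(outcome | unexposed) = 1442/4356 = 0.33104
Overall risk P(Y=1) = π·p₁ + (1−π)·p₀ = 0.195×0.54208 + 0.805×0.33104 = 0.37219.
Under exogeneity, PAF = [P(Y=1) − p₀] / P(Y=1).
PAF = (0.37219 − 0.33104) / 0.37219 ≈ 0.1106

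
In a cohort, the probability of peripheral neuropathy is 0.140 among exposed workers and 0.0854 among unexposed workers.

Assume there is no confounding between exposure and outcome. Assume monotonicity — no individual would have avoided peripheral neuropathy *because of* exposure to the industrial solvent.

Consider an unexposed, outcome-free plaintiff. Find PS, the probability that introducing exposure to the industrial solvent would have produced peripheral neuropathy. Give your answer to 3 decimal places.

PS ≈ 0.060

Let p₁ = 0.14, p₀ = 0.0854.
Under exogeneity and monotonicity, PS = (p₁ − p₀) / (1 − p₀).
PS = (0.14 − 0.0854) / (1 − 0.0854) = 0.0546 / 0.9146 ≈ 0.0597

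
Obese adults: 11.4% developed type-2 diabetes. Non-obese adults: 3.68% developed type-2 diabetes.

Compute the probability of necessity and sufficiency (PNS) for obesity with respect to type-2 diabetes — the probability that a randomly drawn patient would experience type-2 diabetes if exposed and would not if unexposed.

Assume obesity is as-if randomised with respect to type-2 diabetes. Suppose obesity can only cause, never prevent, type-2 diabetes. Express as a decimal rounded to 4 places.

PNS ≈ 0.0772

p₁ = 0.114, p₀ = 0.0368.
Under exogeneity and monotonicity, PNS = p₁ − p₀.
PNS = 0.114 − 0.0368 = 0.0772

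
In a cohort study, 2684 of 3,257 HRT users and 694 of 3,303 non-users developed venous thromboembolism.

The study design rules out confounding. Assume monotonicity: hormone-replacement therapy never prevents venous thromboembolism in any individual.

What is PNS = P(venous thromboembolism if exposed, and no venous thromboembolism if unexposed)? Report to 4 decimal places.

p₁ = P(outcome | exposed) = 2684/3257 = 0.82407
p₀ = P(outcome | unexposed) = 694/3303 = 0.21011
Under exogeneity and monotonicity, PNS = p₁ − p₀.
PNS = 0.82407 − 0.21011 = 0.61396

PNS ≈ 0.6140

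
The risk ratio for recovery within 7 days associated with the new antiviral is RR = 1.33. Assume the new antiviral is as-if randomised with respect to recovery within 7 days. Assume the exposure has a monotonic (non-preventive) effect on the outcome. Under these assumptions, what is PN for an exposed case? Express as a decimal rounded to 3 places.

PN ≈ 0.248

Under exogeneity and monotonicity, PN = (RR − 1) / RR = 1 − 1/RR.
PN = (1.33 − 1) / 1.33 = 0.33 / 1.33 ≈ 0.2481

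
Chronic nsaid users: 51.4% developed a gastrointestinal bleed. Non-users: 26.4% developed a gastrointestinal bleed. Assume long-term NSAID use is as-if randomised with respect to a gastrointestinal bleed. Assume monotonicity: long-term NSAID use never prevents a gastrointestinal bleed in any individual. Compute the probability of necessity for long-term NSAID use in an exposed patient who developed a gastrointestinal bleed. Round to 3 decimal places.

PN ≈ 0.486

p₁ = 0.514, p₀ = 0.264.
Under exogeneity and monotonicity, PN = (p₁ − p₀) / p₁.
PN = (0.514 − 0.264) / 0.514 = 0.25 / 0.514 ≈ 0.4864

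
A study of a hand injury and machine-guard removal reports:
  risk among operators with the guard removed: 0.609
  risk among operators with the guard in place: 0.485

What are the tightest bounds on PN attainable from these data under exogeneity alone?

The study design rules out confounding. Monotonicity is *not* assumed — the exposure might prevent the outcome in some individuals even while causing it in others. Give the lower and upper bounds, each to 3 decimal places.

Let p₁ = 0.609, p₀ = 0.485.
Under exogeneity alone the bounds on PN are max{0,(p₁−p₀)/p₁} ≤ PN ≤ min{1,(1−p₀)/p₁}.
  lower = (p₁ − p₀)/p₁ = 0.124 / 0.609 ≈ 0.2036
  upper = min{1, (1 − p₀)/p₁} = 0.515 / 0.609 ≈ 0.8456

0.204 ≤ PN ≤ 0.846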